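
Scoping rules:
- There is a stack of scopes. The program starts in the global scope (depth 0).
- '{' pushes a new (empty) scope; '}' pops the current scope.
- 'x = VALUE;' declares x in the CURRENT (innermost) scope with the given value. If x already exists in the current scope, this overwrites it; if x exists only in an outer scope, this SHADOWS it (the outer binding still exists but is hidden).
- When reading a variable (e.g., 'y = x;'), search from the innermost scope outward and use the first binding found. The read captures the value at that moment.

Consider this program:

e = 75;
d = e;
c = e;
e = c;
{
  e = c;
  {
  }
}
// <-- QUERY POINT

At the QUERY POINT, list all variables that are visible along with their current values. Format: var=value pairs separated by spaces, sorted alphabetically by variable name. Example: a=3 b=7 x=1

Answer: c=75 d=75 e=75

Derivation:
Step 1: declare e=75 at depth 0
Step 2: declare d=(read e)=75 at depth 0
Step 3: declare c=(read e)=75 at depth 0
Step 4: declare e=(read c)=75 at depth 0
Step 5: enter scope (depth=1)
Step 6: declare e=(read c)=75 at depth 1
Step 7: enter scope (depth=2)
Step 8: exit scope (depth=1)
Step 9: exit scope (depth=0)
Visible at query point: c=75 d=75 e=75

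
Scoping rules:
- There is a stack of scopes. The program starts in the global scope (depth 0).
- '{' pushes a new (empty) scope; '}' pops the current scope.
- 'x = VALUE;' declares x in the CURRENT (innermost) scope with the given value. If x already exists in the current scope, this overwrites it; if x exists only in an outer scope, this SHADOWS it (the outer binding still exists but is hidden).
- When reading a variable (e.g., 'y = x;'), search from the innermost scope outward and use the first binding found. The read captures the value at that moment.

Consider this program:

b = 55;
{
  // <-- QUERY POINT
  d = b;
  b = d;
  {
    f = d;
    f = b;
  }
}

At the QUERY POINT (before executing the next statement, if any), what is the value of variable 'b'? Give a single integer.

Step 1: declare b=55 at depth 0
Step 2: enter scope (depth=1)
Visible at query point: b=55

Answer: 55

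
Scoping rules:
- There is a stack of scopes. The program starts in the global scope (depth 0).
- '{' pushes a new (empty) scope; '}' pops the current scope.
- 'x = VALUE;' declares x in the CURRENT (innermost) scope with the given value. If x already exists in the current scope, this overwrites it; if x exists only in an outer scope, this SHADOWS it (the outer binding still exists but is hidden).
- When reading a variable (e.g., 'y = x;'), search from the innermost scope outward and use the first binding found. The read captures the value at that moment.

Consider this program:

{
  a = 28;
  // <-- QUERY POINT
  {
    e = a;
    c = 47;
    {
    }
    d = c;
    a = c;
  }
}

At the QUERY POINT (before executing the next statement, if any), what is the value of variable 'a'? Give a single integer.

Answer: 28

Derivation:
Step 1: enter scope (depth=1)
Step 2: declare a=28 at depth 1
Visible at query point: a=28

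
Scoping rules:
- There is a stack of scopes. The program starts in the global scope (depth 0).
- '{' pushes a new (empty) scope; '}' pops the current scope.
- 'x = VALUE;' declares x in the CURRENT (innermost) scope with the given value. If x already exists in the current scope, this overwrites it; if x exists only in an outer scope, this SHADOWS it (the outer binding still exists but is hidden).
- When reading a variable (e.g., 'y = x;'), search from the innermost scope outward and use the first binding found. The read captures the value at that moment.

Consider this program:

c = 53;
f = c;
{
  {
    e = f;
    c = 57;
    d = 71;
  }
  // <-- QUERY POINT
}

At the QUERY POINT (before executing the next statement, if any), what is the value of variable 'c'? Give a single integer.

Step 1: declare c=53 at depth 0
Step 2: declare f=(read c)=53 at depth 0
Step 3: enter scope (depth=1)
Step 4: enter scope (depth=2)
Step 5: declare e=(read f)=53 at depth 2
Step 6: declare c=57 at depth 2
Step 7: declare d=71 at depth 2
Step 8: exit scope (depth=1)
Visible at query point: c=53 f=53

Answer: 53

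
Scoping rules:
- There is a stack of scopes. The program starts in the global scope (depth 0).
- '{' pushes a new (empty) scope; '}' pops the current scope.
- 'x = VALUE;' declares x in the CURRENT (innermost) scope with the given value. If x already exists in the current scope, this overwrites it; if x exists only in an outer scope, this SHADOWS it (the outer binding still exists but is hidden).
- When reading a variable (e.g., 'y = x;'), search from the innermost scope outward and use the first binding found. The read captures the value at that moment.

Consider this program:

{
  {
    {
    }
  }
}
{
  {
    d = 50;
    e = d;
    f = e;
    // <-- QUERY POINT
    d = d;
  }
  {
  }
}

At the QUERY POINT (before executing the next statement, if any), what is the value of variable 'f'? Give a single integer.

Answer: 50

Derivation:
Step 1: enter scope (depth=1)
Step 2: enter scope (depth=2)
Step 3: enter scope (depth=3)
Step 4: exit scope (depth=2)
Step 5: exit scope (depth=1)
Step 6: exit scope (depth=0)
Step 7: enter scope (depth=1)
Step 8: enter scope (depth=2)
Step 9: declare d=50 at depth 2
Step 10: declare e=(read d)=50 at depth 2
Step 11: declare f=(read e)=50 at depth 2
Visible at query point: d=50 e=50 f=50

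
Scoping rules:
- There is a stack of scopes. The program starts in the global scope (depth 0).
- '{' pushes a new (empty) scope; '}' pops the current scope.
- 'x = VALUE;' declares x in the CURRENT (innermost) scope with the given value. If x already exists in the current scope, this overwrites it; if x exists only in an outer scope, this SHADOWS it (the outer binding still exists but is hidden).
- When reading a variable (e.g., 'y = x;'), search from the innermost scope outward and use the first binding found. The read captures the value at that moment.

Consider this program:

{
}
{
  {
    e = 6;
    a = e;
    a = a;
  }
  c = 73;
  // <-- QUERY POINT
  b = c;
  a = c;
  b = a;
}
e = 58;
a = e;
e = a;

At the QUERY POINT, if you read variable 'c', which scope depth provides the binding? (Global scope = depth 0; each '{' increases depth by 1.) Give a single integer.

Step 1: enter scope (depth=1)
Step 2: exit scope (depth=0)
Step 3: enter scope (depth=1)
Step 4: enter scope (depth=2)
Step 5: declare e=6 at depth 2
Step 6: declare a=(read e)=6 at depth 2
Step 7: declare a=(read a)=6 at depth 2
Step 8: exit scope (depth=1)
Step 9: declare c=73 at depth 1
Visible at query point: c=73

Answer: 1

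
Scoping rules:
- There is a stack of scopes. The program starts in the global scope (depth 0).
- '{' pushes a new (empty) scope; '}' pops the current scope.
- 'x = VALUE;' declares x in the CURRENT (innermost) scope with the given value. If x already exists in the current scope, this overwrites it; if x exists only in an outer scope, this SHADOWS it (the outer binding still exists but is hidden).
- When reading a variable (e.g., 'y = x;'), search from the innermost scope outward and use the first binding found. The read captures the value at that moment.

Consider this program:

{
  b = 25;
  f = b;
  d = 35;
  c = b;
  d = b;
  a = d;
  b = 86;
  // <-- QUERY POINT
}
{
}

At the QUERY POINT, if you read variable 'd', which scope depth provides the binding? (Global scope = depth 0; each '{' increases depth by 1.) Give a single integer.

Answer: 1

Derivation:
Step 1: enter scope (depth=1)
Step 2: declare b=25 at depth 1
Step 3: declare f=(read b)=25 at depth 1
Step 4: declare d=35 at depth 1
Step 5: declare c=(read b)=25 at depth 1
Step 6: declare d=(read b)=25 at depth 1
Step 7: declare a=(read d)=25 at depth 1
Step 8: declare b=86 at depth 1
Visible at query point: a=25 b=86 c=25 d=25 f=25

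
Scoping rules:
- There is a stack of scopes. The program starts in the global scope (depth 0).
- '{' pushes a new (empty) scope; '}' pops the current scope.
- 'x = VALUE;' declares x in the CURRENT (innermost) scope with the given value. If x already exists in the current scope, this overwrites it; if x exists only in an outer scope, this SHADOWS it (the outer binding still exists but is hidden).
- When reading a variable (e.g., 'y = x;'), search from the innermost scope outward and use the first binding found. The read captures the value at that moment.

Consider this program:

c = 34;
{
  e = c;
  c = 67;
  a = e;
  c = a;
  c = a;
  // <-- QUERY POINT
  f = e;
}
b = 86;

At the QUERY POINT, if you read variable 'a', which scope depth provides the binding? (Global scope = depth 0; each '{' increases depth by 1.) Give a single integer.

Answer: 1

Derivation:
Step 1: declare c=34 at depth 0
Step 2: enter scope (depth=1)
Step 3: declare e=(read c)=34 at depth 1
Step 4: declare c=67 at depth 1
Step 5: declare a=(read e)=34 at depth 1
Step 6: declare c=(read a)=34 at depth 1
Step 7: declare c=(read a)=34 at depth 1
Visible at query point: a=34 c=34 e=34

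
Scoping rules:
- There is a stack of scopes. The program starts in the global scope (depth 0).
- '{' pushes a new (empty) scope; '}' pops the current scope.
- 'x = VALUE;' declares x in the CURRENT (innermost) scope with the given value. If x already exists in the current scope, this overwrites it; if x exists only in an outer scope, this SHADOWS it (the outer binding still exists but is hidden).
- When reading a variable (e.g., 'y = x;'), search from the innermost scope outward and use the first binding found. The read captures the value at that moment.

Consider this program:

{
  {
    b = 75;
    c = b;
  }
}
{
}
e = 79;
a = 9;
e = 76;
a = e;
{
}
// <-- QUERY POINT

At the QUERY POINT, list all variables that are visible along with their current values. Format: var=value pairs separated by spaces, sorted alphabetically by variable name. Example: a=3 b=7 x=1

Answer: a=76 e=76

Derivation:
Step 1: enter scope (depth=1)
Step 2: enter scope (depth=2)
Step 3: declare b=75 at depth 2
Step 4: declare c=(read b)=75 at depth 2
Step 5: exit scope (depth=1)
Step 6: exit scope (depth=0)
Step 7: enter scope (depth=1)
Step 8: exit scope (depth=0)
Step 9: declare e=79 at depth 0
Step 10: declare a=9 at depth 0
Step 11: declare e=76 at depth 0
Step 12: declare a=(read e)=76 at depth 0
Step 13: enter scope (depth=1)
Step 14: exit scope (depth=0)
Visible at query point: a=76 e=76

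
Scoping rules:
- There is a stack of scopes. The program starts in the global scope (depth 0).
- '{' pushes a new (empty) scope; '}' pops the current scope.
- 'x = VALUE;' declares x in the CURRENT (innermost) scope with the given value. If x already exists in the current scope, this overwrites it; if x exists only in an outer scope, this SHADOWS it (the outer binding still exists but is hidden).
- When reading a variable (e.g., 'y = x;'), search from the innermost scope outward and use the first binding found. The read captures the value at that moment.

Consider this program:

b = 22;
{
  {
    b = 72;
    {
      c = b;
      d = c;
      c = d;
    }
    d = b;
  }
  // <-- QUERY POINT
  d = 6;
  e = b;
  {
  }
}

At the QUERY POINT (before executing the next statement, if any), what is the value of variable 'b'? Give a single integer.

Answer: 22

Derivation:
Step 1: declare b=22 at depth 0
Step 2: enter scope (depth=1)
Step 3: enter scope (depth=2)
Step 4: declare b=72 at depth 2
Step 5: enter scope (depth=3)
Step 6: declare c=(read b)=72 at depth 3
Step 7: declare d=(read c)=72 at depth 3
Step 8: declare c=(read d)=72 at depth 3
Step 9: exit scope (depth=2)
Step 10: declare d=(read b)=72 at depth 2
Step 11: exit scope (depth=1)
Visible at query point: b=22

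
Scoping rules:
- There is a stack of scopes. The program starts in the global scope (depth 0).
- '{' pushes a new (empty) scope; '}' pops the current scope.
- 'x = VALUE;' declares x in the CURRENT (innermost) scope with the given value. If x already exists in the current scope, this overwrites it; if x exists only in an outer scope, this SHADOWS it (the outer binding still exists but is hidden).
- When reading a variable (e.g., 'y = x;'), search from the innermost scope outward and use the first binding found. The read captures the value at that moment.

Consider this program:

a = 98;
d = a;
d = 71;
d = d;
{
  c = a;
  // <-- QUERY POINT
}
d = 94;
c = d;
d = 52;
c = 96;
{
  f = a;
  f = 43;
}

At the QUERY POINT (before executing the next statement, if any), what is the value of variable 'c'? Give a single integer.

Answer: 98

Derivation:
Step 1: declare a=98 at depth 0
Step 2: declare d=(read a)=98 at depth 0
Step 3: declare d=71 at depth 0
Step 4: declare d=(read d)=71 at depth 0
Step 5: enter scope (depth=1)
Step 6: declare c=(read a)=98 at depth 1
Visible at query point: a=98 c=98 d=71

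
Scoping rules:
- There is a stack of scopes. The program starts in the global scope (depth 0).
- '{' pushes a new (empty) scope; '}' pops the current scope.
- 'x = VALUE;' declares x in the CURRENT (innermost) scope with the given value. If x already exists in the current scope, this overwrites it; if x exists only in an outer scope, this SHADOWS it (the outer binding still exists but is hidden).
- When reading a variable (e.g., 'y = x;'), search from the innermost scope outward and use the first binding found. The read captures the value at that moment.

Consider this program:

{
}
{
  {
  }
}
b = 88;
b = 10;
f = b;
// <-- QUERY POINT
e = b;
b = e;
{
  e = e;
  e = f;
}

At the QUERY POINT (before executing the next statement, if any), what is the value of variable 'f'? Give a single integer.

Answer: 10

Derivation:
Step 1: enter scope (depth=1)
Step 2: exit scope (depth=0)
Step 3: enter scope (depth=1)
Step 4: enter scope (depth=2)
Step 5: exit scope (depth=1)
Step 6: exit scope (depth=0)
Step 7: declare b=88 at depth 0
Step 8: declare b=10 at depth 0
Step 9: declare f=(read b)=10 at depth 0
Visible at query point: b=10 f=10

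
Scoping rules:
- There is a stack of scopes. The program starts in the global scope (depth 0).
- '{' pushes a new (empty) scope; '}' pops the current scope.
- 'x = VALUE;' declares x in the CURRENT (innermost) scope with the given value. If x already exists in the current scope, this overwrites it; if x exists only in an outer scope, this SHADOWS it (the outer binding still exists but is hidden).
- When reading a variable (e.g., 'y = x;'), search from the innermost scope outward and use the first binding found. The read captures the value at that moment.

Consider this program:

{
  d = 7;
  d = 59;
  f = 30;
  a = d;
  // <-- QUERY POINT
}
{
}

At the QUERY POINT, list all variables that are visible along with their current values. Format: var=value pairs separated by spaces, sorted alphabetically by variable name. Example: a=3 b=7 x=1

Answer: a=59 d=59 f=30

Derivation:
Step 1: enter scope (depth=1)
Step 2: declare d=7 at depth 1
Step 3: declare d=59 at depth 1
Step 4: declare f=30 at depth 1
Step 5: declare a=(read d)=59 at depth 1
Visible at query point: a=59 d=59 f=30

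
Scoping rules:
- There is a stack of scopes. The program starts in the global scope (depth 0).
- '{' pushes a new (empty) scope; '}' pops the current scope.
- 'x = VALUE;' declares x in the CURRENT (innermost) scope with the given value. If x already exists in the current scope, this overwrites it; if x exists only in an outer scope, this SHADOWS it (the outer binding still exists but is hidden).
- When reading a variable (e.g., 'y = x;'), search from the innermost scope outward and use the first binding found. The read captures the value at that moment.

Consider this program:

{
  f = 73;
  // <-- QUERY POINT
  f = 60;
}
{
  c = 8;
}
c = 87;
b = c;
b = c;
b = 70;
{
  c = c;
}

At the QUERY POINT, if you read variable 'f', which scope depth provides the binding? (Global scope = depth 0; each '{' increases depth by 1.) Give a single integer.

Answer: 1

Derivation:
Step 1: enter scope (depth=1)
Step 2: declare f=73 at depth 1
Visible at query point: f=73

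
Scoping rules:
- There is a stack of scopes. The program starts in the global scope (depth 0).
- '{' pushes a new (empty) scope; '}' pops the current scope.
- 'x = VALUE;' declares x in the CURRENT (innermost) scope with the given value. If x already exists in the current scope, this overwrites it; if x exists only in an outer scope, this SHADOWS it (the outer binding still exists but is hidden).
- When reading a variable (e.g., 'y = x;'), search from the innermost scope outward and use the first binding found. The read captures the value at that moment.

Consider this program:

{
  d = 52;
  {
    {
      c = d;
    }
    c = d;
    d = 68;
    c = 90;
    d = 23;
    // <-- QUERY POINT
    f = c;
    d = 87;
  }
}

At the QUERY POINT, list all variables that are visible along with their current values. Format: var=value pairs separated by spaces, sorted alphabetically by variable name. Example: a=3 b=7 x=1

Step 1: enter scope (depth=1)
Step 2: declare d=52 at depth 1
Step 3: enter scope (depth=2)
Step 4: enter scope (depth=3)
Step 5: declare c=(read d)=52 at depth 3
Step 6: exit scope (depth=2)
Step 7: declare c=(read d)=52 at depth 2
Step 8: declare d=68 at depth 2
Step 9: declare c=90 at depth 2
Step 10: declare d=23 at depth 2
Visible at query point: c=90 d=23

Answer: c=90 d=23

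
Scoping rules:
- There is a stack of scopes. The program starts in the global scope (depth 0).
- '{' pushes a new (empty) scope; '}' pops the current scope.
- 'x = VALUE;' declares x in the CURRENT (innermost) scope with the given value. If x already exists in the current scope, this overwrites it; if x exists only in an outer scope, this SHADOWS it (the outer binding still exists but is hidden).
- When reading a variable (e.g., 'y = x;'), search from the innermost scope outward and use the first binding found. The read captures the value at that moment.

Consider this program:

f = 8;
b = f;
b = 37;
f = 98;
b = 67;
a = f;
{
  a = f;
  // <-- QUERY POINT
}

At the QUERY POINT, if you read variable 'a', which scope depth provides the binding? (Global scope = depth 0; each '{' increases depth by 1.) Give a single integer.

Step 1: declare f=8 at depth 0
Step 2: declare b=(read f)=8 at depth 0
Step 3: declare b=37 at depth 0
Step 4: declare f=98 at depth 0
Step 5: declare b=67 at depth 0
Step 6: declare a=(read f)=98 at depth 0
Step 7: enter scope (depth=1)
Step 8: declare a=(read f)=98 at depth 1
Visible at query point: a=98 b=67 f=98

Answer: 1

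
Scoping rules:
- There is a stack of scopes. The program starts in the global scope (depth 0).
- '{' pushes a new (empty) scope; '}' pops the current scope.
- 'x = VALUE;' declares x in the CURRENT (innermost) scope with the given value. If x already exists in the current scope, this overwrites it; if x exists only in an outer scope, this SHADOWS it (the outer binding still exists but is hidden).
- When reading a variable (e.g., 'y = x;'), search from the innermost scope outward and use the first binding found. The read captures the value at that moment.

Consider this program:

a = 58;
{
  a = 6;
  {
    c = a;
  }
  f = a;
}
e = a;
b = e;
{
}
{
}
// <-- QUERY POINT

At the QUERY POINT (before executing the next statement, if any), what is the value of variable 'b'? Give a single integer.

Step 1: declare a=58 at depth 0
Step 2: enter scope (depth=1)
Step 3: declare a=6 at depth 1
Step 4: enter scope (depth=2)
Step 5: declare c=(read a)=6 at depth 2
Step 6: exit scope (depth=1)
Step 7: declare f=(read a)=6 at depth 1
Step 8: exit scope (depth=0)
Step 9: declare e=(read a)=58 at depth 0
Step 10: declare b=(read e)=58 at depth 0
Step 11: enter scope (depth=1)
Step 12: exit scope (depth=0)
Step 13: enter scope (depth=1)
Step 14: exit scope (depth=0)
Visible at query point: a=58 b=58 e=58

Answer: 58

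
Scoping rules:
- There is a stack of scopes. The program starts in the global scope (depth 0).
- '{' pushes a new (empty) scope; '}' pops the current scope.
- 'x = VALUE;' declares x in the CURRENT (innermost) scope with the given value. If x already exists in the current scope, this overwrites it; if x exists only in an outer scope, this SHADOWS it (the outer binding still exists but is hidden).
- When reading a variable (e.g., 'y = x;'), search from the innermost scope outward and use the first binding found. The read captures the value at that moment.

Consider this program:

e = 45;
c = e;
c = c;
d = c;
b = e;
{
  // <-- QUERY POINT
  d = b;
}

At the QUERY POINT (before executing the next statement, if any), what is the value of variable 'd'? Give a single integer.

Answer: 45

Derivation:
Step 1: declare e=45 at depth 0
Step 2: declare c=(read e)=45 at depth 0
Step 3: declare c=(read c)=45 at depth 0
Step 4: declare d=(read c)=45 at depth 0
Step 5: declare b=(read e)=45 at depth 0
Step 6: enter scope (depth=1)
Visible at query point: b=45 c=45 d=45 e=45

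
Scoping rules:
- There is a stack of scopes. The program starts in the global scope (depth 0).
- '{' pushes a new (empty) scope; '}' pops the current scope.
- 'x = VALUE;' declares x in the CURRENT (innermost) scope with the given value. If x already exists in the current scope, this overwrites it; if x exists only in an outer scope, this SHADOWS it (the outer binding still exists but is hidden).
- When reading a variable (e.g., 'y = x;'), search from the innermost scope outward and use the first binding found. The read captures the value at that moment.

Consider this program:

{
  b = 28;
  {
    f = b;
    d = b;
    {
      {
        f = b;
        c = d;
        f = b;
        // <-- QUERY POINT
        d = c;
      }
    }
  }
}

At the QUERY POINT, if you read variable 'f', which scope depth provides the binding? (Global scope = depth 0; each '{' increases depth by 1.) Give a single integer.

Answer: 4

Derivation:
Step 1: enter scope (depth=1)
Step 2: declare b=28 at depth 1
Step 3: enter scope (depth=2)
Step 4: declare f=(read b)=28 at depth 2
Step 5: declare d=(read b)=28 at depth 2
Step 6: enter scope (depth=3)
Step 7: enter scope (depth=4)
Step 8: declare f=(read b)=28 at depth 4
Step 9: declare c=(read d)=28 at depth 4
Step 10: declare f=(read b)=28 at depth 4
Visible at query point: b=28 c=28 d=28 f=28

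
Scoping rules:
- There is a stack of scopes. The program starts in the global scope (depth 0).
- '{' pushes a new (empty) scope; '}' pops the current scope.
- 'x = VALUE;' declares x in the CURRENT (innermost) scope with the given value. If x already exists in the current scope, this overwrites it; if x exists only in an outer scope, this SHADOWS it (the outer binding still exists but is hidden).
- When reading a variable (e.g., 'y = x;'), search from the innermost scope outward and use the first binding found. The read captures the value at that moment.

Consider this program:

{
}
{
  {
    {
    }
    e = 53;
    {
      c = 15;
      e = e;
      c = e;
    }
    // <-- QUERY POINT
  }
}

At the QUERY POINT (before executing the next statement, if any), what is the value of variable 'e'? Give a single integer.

Answer: 53

Derivation:
Step 1: enter scope (depth=1)
Step 2: exit scope (depth=0)
Step 3: enter scope (depth=1)
Step 4: enter scope (depth=2)
Step 5: enter scope (depth=3)
Step 6: exit scope (depth=2)
Step 7: declare e=53 at depth 2
Step 8: enter scope (depth=3)
Step 9: declare c=15 at depth 3
Step 10: declare e=(read e)=53 at depth 3
Step 11: declare c=(read e)=53 at depth 3
Step 12: exit scope (depth=2)
Visible at query point: e=53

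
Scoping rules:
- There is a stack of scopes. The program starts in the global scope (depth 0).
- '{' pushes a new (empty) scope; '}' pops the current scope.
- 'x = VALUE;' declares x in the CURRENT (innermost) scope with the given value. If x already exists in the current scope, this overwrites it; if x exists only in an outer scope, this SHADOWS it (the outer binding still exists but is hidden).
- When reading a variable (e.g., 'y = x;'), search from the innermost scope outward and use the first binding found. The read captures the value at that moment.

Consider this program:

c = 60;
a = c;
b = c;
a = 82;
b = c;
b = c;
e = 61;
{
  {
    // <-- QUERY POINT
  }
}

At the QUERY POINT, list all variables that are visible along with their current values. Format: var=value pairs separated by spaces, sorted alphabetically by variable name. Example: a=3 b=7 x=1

Answer: a=82 b=60 c=60 e=61

Derivation:
Step 1: declare c=60 at depth 0
Step 2: declare a=(read c)=60 at depth 0
Step 3: declare b=(read c)=60 at depth 0
Step 4: declare a=82 at depth 0
Step 5: declare b=(read c)=60 at depth 0
Step 6: declare b=(read c)=60 at depth 0
Step 7: declare e=61 at depth 0
Step 8: enter scope (depth=1)
Step 9: enter scope (depth=2)
Visible at query point: a=82 b=60 c=60 e=61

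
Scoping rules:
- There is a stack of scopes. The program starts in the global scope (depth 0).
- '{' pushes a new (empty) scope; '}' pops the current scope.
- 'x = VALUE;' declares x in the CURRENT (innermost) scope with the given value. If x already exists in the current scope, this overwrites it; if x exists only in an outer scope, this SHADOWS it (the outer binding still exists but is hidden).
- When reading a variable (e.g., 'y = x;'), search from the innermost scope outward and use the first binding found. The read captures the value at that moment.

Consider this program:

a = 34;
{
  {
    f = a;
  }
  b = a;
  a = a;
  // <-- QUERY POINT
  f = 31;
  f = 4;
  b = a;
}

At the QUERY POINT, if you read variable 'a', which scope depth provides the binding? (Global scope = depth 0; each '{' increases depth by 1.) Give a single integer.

Answer: 1

Derivation:
Step 1: declare a=34 at depth 0
Step 2: enter scope (depth=1)
Step 3: enter scope (depth=2)
Step 4: declare f=(read a)=34 at depth 2
Step 5: exit scope (depth=1)
Step 6: declare b=(read a)=34 at depth 1
Step 7: declare a=(read a)=34 at depth 1
Visible at query point: a=34 b=34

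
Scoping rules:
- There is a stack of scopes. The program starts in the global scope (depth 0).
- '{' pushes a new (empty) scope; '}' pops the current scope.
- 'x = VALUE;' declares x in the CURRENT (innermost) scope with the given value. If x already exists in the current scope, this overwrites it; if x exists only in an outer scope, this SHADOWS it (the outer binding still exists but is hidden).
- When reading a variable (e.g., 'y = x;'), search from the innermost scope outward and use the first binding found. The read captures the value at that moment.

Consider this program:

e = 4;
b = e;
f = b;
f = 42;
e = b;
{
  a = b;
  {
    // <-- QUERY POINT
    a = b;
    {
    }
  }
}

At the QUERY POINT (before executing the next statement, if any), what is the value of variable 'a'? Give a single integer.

Answer: 4

Derivation:
Step 1: declare e=4 at depth 0
Step 2: declare b=(read e)=4 at depth 0
Step 3: declare f=(read b)=4 at depth 0
Step 4: declare f=42 at depth 0
Step 5: declare e=(read b)=4 at depth 0
Step 6: enter scope (depth=1)
Step 7: declare a=(read b)=4 at depth 1
Step 8: enter scope (depth=2)
Visible at query point: a=4 b=4 e=4 f=42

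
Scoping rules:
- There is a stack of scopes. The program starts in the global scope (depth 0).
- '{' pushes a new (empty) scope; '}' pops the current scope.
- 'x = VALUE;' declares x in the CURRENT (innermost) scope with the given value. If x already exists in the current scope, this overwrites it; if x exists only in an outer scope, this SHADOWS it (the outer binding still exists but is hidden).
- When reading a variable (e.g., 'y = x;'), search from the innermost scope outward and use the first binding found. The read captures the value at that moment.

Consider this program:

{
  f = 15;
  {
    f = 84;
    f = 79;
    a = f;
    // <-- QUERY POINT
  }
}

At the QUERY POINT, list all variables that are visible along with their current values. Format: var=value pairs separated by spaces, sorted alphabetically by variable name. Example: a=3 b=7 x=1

Answer: a=79 f=79

Derivation:
Step 1: enter scope (depth=1)
Step 2: declare f=15 at depth 1
Step 3: enter scope (depth=2)
Step 4: declare f=84 at depth 2
Step 5: declare f=79 at depth 2
Step 6: declare a=(read f)=79 at depth 2
Visible at query point: a=79 f=79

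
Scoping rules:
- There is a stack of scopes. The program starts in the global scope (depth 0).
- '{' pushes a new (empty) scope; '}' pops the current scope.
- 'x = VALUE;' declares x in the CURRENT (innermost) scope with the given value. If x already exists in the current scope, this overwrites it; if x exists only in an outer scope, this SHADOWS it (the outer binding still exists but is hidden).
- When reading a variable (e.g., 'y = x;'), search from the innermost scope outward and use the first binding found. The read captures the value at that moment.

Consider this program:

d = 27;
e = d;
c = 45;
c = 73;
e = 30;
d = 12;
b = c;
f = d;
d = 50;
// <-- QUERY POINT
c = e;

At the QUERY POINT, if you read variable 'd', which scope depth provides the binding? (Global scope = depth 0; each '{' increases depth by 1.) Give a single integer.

Answer: 0

Derivation:
Step 1: declare d=27 at depth 0
Step 2: declare e=(read d)=27 at depth 0
Step 3: declare c=45 at depth 0
Step 4: declare c=73 at depth 0
Step 5: declare e=30 at depth 0
Step 6: declare d=12 at depth 0
Step 7: declare b=(read c)=73 at depth 0
Step 8: declare f=(read d)=12 at depth 0
Step 9: declare d=50 at depth 0
Visible at query point: b=73 c=73 d=50 e=30 f=12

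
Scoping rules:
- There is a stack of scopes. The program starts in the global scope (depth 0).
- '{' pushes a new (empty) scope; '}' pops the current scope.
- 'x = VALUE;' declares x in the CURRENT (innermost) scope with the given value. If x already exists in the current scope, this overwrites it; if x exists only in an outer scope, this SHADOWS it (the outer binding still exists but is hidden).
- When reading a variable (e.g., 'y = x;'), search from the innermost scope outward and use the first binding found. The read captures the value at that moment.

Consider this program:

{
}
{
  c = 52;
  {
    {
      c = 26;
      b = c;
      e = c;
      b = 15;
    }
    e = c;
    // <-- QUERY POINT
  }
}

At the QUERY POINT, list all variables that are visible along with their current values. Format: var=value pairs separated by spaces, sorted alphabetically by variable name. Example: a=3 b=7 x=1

Answer: c=52 e=52

Derivation:
Step 1: enter scope (depth=1)
Step 2: exit scope (depth=0)
Step 3: enter scope (depth=1)
Step 4: declare c=52 at depth 1
Step 5: enter scope (depth=2)
Step 6: enter scope (depth=3)
Step 7: declare c=26 at depth 3
Step 8: declare b=(read c)=26 at depth 3
Step 9: declare e=(read c)=26 at depth 3
Step 10: declare b=15 at depth 3
Step 11: exit scope (depth=2)
Step 12: declare e=(read c)=52 at depth 2
Visible at query point: c=52 e=52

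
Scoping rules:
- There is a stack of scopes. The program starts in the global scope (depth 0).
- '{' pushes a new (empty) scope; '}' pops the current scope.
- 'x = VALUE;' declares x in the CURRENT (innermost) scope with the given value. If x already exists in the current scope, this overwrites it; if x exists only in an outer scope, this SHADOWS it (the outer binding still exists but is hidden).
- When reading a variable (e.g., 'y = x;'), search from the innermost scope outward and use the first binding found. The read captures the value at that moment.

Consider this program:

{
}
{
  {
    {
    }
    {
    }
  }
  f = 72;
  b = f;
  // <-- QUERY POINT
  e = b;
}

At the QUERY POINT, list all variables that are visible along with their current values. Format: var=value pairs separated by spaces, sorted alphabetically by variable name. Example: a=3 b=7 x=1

Answer: b=72 f=72

Derivation:
Step 1: enter scope (depth=1)
Step 2: exit scope (depth=0)
Step 3: enter scope (depth=1)
Step 4: enter scope (depth=2)
Step 5: enter scope (depth=3)
Step 6: exit scope (depth=2)
Step 7: enter scope (depth=3)
Step 8: exit scope (depth=2)
Step 9: exit scope (depth=1)
Step 10: declare f=72 at depth 1
Step 11: declare b=(read f)=72 at depth 1
Visible at query point: b=72 f=72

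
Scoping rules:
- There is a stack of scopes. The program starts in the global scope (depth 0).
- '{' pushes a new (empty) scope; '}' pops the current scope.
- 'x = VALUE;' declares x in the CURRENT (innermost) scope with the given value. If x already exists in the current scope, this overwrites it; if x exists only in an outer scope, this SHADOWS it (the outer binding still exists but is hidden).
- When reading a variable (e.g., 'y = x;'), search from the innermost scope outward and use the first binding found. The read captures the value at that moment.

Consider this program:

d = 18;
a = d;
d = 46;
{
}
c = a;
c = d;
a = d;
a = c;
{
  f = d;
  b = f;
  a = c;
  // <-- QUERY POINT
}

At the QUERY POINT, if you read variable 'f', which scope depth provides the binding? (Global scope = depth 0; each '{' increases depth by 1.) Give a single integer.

Answer: 1

Derivation:
Step 1: declare d=18 at depth 0
Step 2: declare a=(read d)=18 at depth 0
Step 3: declare d=46 at depth 0
Step 4: enter scope (depth=1)
Step 5: exit scope (depth=0)
Step 6: declare c=(read a)=18 at depth 0
Step 7: declare c=(read d)=46 at depth 0
Step 8: declare a=(read d)=46 at depth 0
Step 9: declare a=(read c)=46 at depth 0
Step 10: enter scope (depth=1)
Step 11: declare f=(read d)=46 at depth 1
Step 12: declare b=(read f)=46 at depth 1
Step 13: declare a=(read c)=46 at depth 1
Visible at query point: a=46 b=46 c=46 d=46 f=46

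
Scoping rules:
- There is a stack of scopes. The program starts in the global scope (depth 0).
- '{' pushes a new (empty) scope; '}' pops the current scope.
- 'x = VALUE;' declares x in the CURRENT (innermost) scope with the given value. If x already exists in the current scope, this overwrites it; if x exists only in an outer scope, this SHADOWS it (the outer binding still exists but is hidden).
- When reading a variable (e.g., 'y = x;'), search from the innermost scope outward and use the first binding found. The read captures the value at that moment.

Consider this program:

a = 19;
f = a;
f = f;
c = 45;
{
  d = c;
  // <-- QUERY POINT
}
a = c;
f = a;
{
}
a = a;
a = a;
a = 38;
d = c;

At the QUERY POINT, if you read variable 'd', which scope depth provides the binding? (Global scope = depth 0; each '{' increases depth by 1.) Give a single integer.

Step 1: declare a=19 at depth 0
Step 2: declare f=(read a)=19 at depth 0
Step 3: declare f=(read f)=19 at depth 0
Step 4: declare c=45 at depth 0
Step 5: enter scope (depth=1)
Step 6: declare d=(read c)=45 at depth 1
Visible at query point: a=19 c=45 d=45 f=19

Answer: 1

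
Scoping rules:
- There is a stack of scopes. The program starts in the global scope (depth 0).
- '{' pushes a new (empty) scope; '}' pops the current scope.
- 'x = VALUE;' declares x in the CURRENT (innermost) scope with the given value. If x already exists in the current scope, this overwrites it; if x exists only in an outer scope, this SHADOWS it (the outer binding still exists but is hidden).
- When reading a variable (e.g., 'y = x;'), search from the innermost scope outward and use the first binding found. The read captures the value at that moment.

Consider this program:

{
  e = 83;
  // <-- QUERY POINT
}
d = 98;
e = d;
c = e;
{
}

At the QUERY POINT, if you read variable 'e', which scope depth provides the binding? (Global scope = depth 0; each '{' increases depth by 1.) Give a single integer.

Answer: 1

Derivation:
Step 1: enter scope (depth=1)
Step 2: declare e=83 at depth 1
Visible at query point: e=83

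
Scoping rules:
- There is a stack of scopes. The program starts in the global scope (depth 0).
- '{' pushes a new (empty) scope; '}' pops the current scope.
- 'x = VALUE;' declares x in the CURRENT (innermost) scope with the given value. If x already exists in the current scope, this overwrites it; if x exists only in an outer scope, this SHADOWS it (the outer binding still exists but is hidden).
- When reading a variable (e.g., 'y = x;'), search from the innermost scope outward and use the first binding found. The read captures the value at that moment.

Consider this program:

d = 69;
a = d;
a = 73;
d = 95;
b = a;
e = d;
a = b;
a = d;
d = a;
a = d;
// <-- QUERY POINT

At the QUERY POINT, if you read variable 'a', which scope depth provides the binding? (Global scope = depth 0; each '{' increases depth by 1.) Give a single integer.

Step 1: declare d=69 at depth 0
Step 2: declare a=(read d)=69 at depth 0
Step 3: declare a=73 at depth 0
Step 4: declare d=95 at depth 0
Step 5: declare b=(read a)=73 at depth 0
Step 6: declare e=(read d)=95 at depth 0
Step 7: declare a=(read b)=73 at depth 0
Step 8: declare a=(read d)=95 at depth 0
Step 9: declare d=(read a)=95 at depth 0
Step 10: declare a=(read d)=95 at depth 0
Visible at query point: a=95 b=73 d=95 e=95

Answer: 0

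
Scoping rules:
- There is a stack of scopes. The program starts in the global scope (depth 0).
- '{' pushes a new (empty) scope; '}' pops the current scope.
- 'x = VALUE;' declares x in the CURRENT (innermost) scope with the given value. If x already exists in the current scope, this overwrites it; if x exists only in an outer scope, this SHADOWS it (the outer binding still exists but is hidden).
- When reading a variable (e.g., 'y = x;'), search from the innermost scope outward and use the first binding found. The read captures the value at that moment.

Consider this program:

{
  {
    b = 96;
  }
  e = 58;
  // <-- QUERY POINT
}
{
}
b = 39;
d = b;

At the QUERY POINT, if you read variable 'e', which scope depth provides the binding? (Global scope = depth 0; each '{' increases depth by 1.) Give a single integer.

Answer: 1

Derivation:
Step 1: enter scope (depth=1)
Step 2: enter scope (depth=2)
Step 3: declare b=96 at depth 2
Step 4: exit scope (depth=1)
Step 5: declare e=58 at depth 1
Visible at query point: e=58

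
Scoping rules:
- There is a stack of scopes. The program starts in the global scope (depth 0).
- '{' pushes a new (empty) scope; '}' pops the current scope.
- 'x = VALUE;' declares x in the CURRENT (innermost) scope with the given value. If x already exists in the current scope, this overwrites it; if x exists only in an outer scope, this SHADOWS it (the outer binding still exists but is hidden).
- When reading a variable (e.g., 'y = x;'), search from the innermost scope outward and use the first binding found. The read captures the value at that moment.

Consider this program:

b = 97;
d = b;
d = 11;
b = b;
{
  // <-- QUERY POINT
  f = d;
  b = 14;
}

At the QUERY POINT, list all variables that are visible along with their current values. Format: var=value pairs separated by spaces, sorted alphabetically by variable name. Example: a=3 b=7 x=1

Answer: b=97 d=11

Derivation:
Step 1: declare b=97 at depth 0
Step 2: declare d=(read b)=97 at depth 0
Step 3: declare d=11 at depth 0
Step 4: declare b=(read b)=97 at depth 0
Step 5: enter scope (depth=1)
Visible at query point: b=97 d=11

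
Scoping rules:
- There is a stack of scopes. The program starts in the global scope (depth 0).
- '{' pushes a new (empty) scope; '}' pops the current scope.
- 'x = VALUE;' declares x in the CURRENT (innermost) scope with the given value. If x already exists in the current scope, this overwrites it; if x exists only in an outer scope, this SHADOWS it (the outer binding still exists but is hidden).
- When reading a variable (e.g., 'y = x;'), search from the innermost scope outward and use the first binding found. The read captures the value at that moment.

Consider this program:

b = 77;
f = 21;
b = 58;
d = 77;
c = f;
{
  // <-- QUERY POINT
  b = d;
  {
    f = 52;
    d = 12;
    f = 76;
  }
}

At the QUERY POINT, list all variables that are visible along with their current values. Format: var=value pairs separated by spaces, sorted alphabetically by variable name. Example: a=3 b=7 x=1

Answer: b=58 c=21 d=77 f=21

Derivation:
Step 1: declare b=77 at depth 0
Step 2: declare f=21 at depth 0
Step 3: declare b=58 at depth 0
Step 4: declare d=77 at depth 0
Step 5: declare c=(read f)=21 at depth 0
Step 6: enter scope (depth=1)
Visible at query point: b=58 c=21 d=77 f=21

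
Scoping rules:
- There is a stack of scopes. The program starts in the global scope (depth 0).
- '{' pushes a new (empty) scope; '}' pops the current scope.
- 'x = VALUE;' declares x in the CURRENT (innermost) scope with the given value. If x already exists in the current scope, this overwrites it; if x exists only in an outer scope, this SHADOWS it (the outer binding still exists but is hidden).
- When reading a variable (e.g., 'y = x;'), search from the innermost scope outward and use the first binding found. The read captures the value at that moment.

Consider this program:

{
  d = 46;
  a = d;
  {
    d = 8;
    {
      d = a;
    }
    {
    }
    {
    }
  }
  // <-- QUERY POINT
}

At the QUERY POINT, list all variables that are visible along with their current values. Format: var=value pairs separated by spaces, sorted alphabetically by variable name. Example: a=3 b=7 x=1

Step 1: enter scope (depth=1)
Step 2: declare d=46 at depth 1
Step 3: declare a=(read d)=46 at depth 1
Step 4: enter scope (depth=2)
Step 5: declare d=8 at depth 2
Step 6: enter scope (depth=3)
Step 7: declare d=(read a)=46 at depth 3
Step 8: exit scope (depth=2)
Step 9: enter scope (depth=3)
Step 10: exit scope (depth=2)
Step 11: enter scope (depth=3)
Step 12: exit scope (depth=2)
Step 13: exit scope (depth=1)
Visible at query point: a=46 d=46

Answer: a=46 d=46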